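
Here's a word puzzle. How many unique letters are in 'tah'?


Unique letters in 'tah': {a, h, t} = 3 distinct letters.

3


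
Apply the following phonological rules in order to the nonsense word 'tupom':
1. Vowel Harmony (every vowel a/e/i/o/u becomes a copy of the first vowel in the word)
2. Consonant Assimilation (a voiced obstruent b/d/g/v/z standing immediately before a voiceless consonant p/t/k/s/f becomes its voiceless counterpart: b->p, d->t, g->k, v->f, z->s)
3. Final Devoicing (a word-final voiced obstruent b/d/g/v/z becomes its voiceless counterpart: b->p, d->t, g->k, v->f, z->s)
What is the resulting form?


Starting form: 'tupom'
Rule 1: Vowel Harmony: all vowels become 'u' (matching first vowel). 'tupom' -> 'tupum'
Rule 2: Consonant Assimilation: no voiced obstruent (b/d/g/v/z) stands immediately before a voiceless consonant (p/t/k/s/f). No change.
Rule 3: Final Devoicing: final consonant 'm' is not one of the voiced obstruents b/d/g/v/z. No change.
Final form: 'tupum'

tupum


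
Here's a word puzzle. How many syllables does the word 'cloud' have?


Break 'cloud' into syllables: cloud -> cloud = 1 syllable

1 syllable


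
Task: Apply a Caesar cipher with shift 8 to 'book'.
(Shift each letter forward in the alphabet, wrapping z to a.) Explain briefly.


Shift each letter by 8: b -> j, o -> w, o -> w, k -> s. Result: 'jwws'.

jwws


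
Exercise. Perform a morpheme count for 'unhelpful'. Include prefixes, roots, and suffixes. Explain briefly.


Decomposition: un- (prefix) + help (root) + -ful (suffix) = 3 morpheme(s)

3 morphemes


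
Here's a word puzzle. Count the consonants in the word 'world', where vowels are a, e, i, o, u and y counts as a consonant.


Consonants in 'world': w, r, l, d = 4 consonants.

4


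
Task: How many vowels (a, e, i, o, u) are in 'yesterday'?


Vowels in 'yesterday': e, e, a = 3 vowels.

3


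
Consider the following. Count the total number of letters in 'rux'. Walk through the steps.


Spell out 'rux' and number each letter: r(1), u(2), x(3). Total: 3 letters.

3


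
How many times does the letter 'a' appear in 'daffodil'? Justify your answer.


Letter 'a' in 'daffodil': found at position(s) 2 = 1 occurrence(s).

1


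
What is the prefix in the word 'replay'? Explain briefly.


The word 'replay' = 're' (prefix) + 'play' (root). The prefix is 're'.

re


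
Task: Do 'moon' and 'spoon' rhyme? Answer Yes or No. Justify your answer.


Rime (stressed vowel + following sounds) of 'moon': -oon = /uːn/
Rime of 'spoon': -oon = /uːn/
/uːn/ and /uːn/ are the same ending sound, so the words rhyme.

Yes


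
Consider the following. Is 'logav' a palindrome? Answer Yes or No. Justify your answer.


Forward: 'logav'
Reversed: 'vagol'
They differ.

No


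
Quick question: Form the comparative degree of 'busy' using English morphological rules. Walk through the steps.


Apply comparative formation (consonant + y: change y to i, add -er): 'busy' -> 'busier'.

busier


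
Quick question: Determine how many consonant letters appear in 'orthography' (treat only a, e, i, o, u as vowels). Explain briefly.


Consonants in 'orthography': r, t, h, g, r, p, h, y = 8 consonants.

8


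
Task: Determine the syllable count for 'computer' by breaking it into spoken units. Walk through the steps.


Break 'computer' into syllables: com-pu-ter -> com | pu | ter = 3 syllables

3 syllables


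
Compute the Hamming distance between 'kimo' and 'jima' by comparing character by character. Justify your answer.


Alignment:
Position 1: 'k' vs 'j' = DIFFER
Position 2: 'i' vs 'i' = match
Position 3: 'm' vs 'm' = match
Position 4: 'o' vs 'a' = DIFFER
Total differences: 2

2


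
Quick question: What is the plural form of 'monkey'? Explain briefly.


Apply rule: Add -s. 'monkey' becomes 'monkeys'.

monkeys


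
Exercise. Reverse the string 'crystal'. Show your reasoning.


Reverse 'crystal' character by character: 'latsyrc'.

latsyrc


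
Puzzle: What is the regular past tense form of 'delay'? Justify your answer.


Apply rule: Add -ed. 'delay' becomes 'delayed'.

delayed


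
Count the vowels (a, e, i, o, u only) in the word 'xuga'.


Vowels in 'xuga': u, a = 2 vowels.

2


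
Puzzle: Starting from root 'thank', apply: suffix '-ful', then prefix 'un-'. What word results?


Step 1: Add suffix '-ful' to 'thank' = 'thankful'
Step 2: Add prefix 'un-' to 'thankful' = 'unthankful'

unthankful


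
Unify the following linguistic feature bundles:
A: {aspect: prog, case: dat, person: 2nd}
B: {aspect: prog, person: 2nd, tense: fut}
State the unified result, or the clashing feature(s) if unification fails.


Compare features:
aspect: A=prog vs B=prog -> unified: prog
case: A=dat vs B=_ -> unified: dat
person: A=2nd vs B=2nd -> unified: 2nd
tense: A=_ vs B=fut -> unified: fut
No clashes found.

Unified: {aspect: prog, case: dat, person: 2nd, tense: fut}


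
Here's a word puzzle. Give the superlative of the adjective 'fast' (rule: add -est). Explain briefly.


Apply superlative formation (add -est): 'fast' -> 'fastest'.

fastest


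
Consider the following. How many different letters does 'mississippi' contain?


Unique letters in 'mississippi': {i, m, p, s} = 4 distinct letters.

4


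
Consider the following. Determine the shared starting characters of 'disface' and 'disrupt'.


Compare from the start: 3 characters match: 'dis'. Mismatch at position 4: 'f' vs 'r'.

dis


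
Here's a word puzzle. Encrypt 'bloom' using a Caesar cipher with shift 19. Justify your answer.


Shift each letter by 19: b -> u, l -> e, o -> h, o -> h, m -> f. Result: 'uehhf'.

uehhf


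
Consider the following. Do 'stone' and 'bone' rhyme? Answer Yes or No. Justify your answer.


Rime (stressed vowel + following sounds) of 'stone': -one = /oʊn/
Rime of 'bone': -one = /oʊn/
/oʊn/ and /oʊn/ are the same ending sound, so the words rhyme.

Yes


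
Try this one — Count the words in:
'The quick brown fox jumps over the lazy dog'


Split into words: The | quick | brown | fox | jumps | over | the | lazy | dog = 9 words.

9


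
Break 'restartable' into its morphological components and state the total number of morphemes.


Step 1: Identify prefix: 're' (meaning: again)
Step 2: Identify root: 'start'
Step 3: Identify suffix(es): 'able'
Decomposition: re- (prefix: again) + start (root) + -able (suffix: capable of)
Total morphemes: 3

3 morphemes (re- (prefix: again) + start (root) + -able (suffix: capable of))


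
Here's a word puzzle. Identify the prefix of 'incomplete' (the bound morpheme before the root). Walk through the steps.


The word 'incomplete' = 'in' (prefix) + 'complete' (root). The prefix is 'in'.

in


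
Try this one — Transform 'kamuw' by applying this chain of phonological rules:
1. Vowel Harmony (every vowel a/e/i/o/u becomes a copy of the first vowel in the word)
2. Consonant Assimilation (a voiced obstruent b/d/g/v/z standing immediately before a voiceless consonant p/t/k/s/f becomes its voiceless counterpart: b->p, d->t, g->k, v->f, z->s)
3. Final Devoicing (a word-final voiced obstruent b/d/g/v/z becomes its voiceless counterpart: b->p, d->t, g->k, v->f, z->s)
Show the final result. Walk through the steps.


Starting form: 'kamuw'
Rule 1: Vowel Harmony: all vowels become 'a' (matching first vowel). 'kamuw' -> 'kamaw'
Rule 2: Consonant Assimilation: no voiced obstruent (b/d/g/v/z) stands immediately before a voiceless consonant (p/t/k/s/f). No change.
Rule 3: Final Devoicing: final consonant 'w' is not one of the voiced obstruents b/d/g/v/z. No change.
Final form: 'kamaw'

kamaw


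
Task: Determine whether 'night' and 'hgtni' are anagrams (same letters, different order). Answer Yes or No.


Sorted letters of 'night': 'ghint'
Sorted letters of 'hgtni': 'ghint'
They match.

Yes


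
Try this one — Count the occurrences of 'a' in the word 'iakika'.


Letter 'a' in 'iakika': found at position(s) 2, 6 = 2 occurrence(s).

2


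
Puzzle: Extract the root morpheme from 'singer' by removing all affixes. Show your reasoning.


Remove suffix '-er' from 'singer' to get root 'sing'.

sing


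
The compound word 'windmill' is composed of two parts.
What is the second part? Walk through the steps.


Split 'windmill' into 'wind' + 'mill'. The second part is 'mill'.

mill


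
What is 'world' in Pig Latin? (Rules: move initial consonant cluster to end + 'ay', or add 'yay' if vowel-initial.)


'world': move consonant cluster 'w' to end and add 'ay': 'orldway'.

orldway


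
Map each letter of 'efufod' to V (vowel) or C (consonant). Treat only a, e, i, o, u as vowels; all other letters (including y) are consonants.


Letter mapping: e = V, f = C, u = V, f = C, o = V, d = C.

VCVCVC


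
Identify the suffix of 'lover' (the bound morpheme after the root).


The word 'lover' = 'love' (root) + '-er' (suffix). The suffix is '-er'.

er


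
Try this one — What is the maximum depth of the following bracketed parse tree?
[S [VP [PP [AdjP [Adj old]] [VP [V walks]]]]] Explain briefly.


Count bracket nesting levels:
'[' at pos 0: depth = 1
'[' at pos 3: depth = 2
'[' at pos 7: depth = 3
'[' at pos 11: depth = 4
'[' at pos 17: depth = 5
'[' at pos 28: depth = 4
'[' at pos 32: depth = 5
Maximum depth reached: 5

5


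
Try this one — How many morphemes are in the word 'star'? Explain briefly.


Decomposition: star (free morpheme) = 1 morpheme(s)

1 morphemes


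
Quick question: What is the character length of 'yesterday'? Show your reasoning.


Spell out 'yesterday' and number each letter: y(1), e(2), s(3), t(4), e(5), r(6), d(7), a(8), y(9). Total: 9 letters.

9


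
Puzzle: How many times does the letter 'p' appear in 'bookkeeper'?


Letter 'p' in 'bookkeeper': found at position(s) 8 = 1 occurrence(s).

1


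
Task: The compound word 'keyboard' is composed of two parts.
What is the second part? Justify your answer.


Split 'keyboard' into 'key' + 'board'. The second part is 'board'.

board


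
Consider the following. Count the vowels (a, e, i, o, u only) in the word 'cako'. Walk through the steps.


Vowels in 'cako': a, o = 2 vowels.

2


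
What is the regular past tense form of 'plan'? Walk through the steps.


Apply rule: Double final consonant and add -ed. 'plan' becomes 'planned'.

planned


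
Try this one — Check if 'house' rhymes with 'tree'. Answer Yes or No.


Rime (stressed vowel + following sounds) of 'house': -ouse = /aʊs/
Rime of 'tree': -ee = /iː/
/aʊs/ and /iː/ are different ending sounds, so the words do not rhyme.

No


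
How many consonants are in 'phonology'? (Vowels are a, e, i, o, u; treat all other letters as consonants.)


Consonants in 'phonology': p, h, n, l, g, y = 6 consonants.

6


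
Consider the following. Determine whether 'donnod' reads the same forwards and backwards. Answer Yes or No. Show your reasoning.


Forward: 'donnod'
Reversed: 'donnod'
They are identical.

Yes


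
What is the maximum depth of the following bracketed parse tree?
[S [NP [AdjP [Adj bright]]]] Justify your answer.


Count bracket nesting levels:
'[' at pos 0: depth = 1
'[' at pos 3: depth = 2
'[' at pos 7: depth = 3
'[' at pos 13: depth = 4
Maximum depth reached: 4

4


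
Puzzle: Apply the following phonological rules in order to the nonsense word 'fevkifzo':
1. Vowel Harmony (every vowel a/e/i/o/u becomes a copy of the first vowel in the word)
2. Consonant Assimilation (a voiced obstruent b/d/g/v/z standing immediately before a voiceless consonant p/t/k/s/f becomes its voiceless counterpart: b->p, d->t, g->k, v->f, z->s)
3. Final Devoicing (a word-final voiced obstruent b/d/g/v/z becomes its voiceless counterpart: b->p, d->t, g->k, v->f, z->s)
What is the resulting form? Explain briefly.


Starting form: 'fevkifzo'
Rule 1: Vowel Harmony: all vowels become 'e' (matching first vowel). 'fevkifzo' -> 'fevkefze'
Rule 2: Consonant Assimilation: voiced obstruent before voiceless consonant becomes voiceless ('vk' -> 'fk'). 'fevkefze' -> 'fefkefze'
Rule 3: Final Devoicing: the word ends in the vowel 'e', not a consonant. No change.
Final form: 'fefkefze'

fefkefze


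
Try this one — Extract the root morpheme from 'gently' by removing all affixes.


Remove suffix '-ly' from 'gently' to get root 'gentle'.

gentle


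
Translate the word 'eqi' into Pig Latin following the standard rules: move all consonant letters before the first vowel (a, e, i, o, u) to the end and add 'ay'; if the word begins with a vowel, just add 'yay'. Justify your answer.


'eqi' starts with a vowel, so add 'yay': 'eqiyay'.

eqiyay


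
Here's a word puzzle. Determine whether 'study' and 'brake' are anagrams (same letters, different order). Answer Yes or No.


Sorted letters of 'study': 'dstuy'
Sorted letters of 'brake': 'abekr'
They do not match.

No


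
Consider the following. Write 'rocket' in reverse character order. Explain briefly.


Reverse 'rocket' character by character: 'tekcor'.

tekcor


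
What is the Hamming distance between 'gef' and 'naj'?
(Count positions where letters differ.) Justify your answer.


Alignment:
Position 1: 'g' vs 'n' = DIFFER
Position 2: 'e' vs 'a' = DIFFER
Position 3: 'f' vs 'j' = DIFFER
Total differences: 3

3


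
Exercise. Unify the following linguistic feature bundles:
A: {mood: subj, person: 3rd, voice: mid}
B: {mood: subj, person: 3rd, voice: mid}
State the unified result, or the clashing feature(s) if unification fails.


Compare features:
mood: A=subj vs B=subj -> unified: subj
person: A=3rd vs B=3rd -> unified: 3rd
voice: A=mid vs B=mid -> unified: mid
No clashes found.

Unified: {mood: subj, person: 3rd, voice: mid}


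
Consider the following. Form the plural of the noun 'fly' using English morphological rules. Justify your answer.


Apply rule: Change -y to -ies (consonant + y). 'fly' becomes 'flies'.

flies


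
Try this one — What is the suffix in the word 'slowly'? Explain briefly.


The word 'slowly' = 'slow' (root) + '-ly' (suffix). The suffix is '-ly'.

ly


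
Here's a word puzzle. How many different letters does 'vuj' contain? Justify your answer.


Unique letters in 'vuj': {j, u, v} = 3 distinct letters.

3


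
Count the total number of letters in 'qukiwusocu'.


Spell out 'qukiwusocu' and number each letter: q(1), u(2), k(3), i(4), w(5), u(6), s(7), o(8), c(9), u(10). Total: 10 letters.

10


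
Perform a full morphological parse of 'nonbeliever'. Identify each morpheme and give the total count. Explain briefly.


Step 1: Identify prefix: 'non' (meaning: not)
Step 2: Identify root: 'believe'
Step 3: Identify suffix(es): 'er'
Decomposition: non- (prefix: not) + believe (root) + -er (suffix: one who)
Total morphemes: 3

3 morphemes (non- (prefix: not) + believe (root) + -er (suffix: one who))


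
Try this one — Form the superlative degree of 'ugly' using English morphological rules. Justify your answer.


Apply superlative formation (consonant + y: change y to i, add -est): 'ugly' -> 'ugliest'.

ugliest


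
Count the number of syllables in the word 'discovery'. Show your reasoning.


Break 'discovery' into syllables: dis-cov-er-y -> dis | cov | er | y = 4 syllables

4 syllables


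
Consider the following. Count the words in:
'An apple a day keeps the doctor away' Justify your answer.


Split into words: An | apple | a | day | keeps | the | doctor | away = 8 words.

8


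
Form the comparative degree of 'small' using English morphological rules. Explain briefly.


Apply comparative formation (add -er): 'small' -> 'smaller'.

smaller


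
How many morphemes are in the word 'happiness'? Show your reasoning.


Decomposition: happy (root) + -ness (suffix) = 2 morpheme(s)

2 morphemes


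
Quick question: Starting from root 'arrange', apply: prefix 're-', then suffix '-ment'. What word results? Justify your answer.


Step 1: Add prefix 're-' to 'arrange' = 'rearrange'
Step 2: Add suffix '-ment' to 'rearrange' = 'rearrangement'

rearrangement


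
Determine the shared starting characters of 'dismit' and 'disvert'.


Compare from the start: 3 characters match: 'dis'. Mismatch at position 4: 'm' vs 'v'.

dis


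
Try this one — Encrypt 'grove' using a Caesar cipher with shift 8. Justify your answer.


Shift each letter by 8: g -> o, r -> z, o -> w, v -> d, e -> m. Result: 'ozwdm'.

ozwdm


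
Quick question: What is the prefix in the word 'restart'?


The word 'restart' = 're' (prefix) + 'start' (root). The prefix is 're'.

re


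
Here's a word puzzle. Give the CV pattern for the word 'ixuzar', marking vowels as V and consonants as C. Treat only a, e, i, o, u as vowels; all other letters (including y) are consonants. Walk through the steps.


Letter mapping: i = V, x = C, u = V, z = C, a = V, r = C.

VCVCVC


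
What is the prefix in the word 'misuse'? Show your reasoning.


The word 'misuse' = 'mis' (prefix) + 'use' (root). The prefix is 'mis'.

mis


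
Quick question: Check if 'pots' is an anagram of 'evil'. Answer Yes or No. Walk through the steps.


Sorted letters of 'pots': 'opst'
Sorted letters of 'evil': 'eilv'
They do not match.

No


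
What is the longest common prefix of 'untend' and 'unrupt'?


Compare from the start: 2 characters match: 'un'. Mismatch at position 3: 't' vs 'r'.

un


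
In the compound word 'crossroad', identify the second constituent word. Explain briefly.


Split 'crossroad' into 'cross' + 'road'. The second part is 'road'.

road


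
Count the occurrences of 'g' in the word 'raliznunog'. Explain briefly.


Letter 'g' in 'raliznunog': found at position(s) 10 = 1 occurrence(s).

1


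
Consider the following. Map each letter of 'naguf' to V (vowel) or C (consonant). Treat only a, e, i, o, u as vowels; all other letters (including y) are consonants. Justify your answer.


Letter mapping: n = C, a = V, g = C, u = V, f = C.

CVCVC


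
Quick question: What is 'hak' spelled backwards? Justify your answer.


Reverse 'hak' character by character: 'kah'.

kah


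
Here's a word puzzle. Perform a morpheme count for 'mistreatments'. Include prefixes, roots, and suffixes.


Decomposition: mis- (prefix) + treat (root) + -ment (suffix) + -s (plural) = 4 morpheme(s)

4 morphemes


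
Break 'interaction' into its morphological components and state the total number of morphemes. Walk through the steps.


Step 1: Identify prefix: 'inter' (meaning: between)
Step 2: Identify root: 'act'
Step 3: Identify suffix(es): 'ion'
Decomposition: inter- (prefix: between) + act (root) + -ion (suffix: act of)
Total morphemes: 3

3 morphemes (inter- (prefix: between) + act (root) + -ion (suffix: act of))


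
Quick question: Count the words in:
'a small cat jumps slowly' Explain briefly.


Split into words: a | small | cat | jumps | slowly = 5 words.

5


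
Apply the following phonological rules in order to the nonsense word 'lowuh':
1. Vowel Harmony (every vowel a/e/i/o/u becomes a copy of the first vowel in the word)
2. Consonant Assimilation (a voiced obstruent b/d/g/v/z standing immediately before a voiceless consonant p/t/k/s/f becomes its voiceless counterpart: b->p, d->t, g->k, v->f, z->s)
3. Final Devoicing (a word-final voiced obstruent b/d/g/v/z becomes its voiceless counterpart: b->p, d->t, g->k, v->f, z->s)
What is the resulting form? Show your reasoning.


Starting form: 'lowuh'
Rule 1: Vowel Harmony: all vowels become 'o' (matching first vowel). 'lowuh' -> 'lowoh'
Rule 2: Consonant Assimilation: no voiced obstruent (b/d/g/v/z) stands immediately before a voiceless consonant (p/t/k/s/f). No change.
Rule 3: Final Devoicing: final consonant 'h' is not one of the voiced obstruents b/d/g/v/z. No change.
Final form: 'lowoh'

lowoh


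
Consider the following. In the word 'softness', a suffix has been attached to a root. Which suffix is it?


The word 'softness' = 'soft' (root) + '-ness' (suffix). The suffix is '-ness'.

ness


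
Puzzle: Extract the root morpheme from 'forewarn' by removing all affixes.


Remove prefix 'fore' from 'forewarn' to get root 'warn'.

warn


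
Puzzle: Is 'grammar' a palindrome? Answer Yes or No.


Forward: 'grammar'
Reversed: 'rammarg'
They differ.

No


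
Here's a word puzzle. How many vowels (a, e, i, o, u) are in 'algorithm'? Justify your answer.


Vowels in 'algorithm': a, o, i = 3 vowels.

3


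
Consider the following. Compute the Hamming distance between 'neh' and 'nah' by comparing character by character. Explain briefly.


Alignment:
Position 1: 'n' vs 'n' = match
Position 2: 'e' vs 'a' = DIFFER
Position 3: 'h' vs 'h' = match
Total differences: 1

1


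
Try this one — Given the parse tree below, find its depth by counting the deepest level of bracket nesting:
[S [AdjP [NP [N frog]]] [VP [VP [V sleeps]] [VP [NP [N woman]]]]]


Count bracket nesting levels:
'[' at pos 0: depth = 1
'[' at pos 3: depth = 2
'[' at pos 9: depth = 3
'[' at pos 13: depth = 4
'[' at pos 24: depth = 2
'[' at pos 28: depth = 3
'[' at pos 32: depth = 4
'[' at pos 44: depth = 3
'[' at pos 48: depth = 4
'[' at pos 52: depth = 5
Maximum depth reached: 5

5


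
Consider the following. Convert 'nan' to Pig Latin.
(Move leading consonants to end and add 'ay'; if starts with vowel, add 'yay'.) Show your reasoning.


'nan': move consonant cluster 'n' to end and add 'ay': 'annay'.

annay


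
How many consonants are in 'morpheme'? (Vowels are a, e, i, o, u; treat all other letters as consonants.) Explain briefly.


Consonants in 'morpheme': m, r, p, h, m = 5 consonants.

5


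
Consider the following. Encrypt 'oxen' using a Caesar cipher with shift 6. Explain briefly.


Shift each letter by 6: o -> u, x -> d, e -> k, n -> t. Result: 'udkt'.

udkt


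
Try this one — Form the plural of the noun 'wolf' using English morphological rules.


Apply rule: Change -f to -ves. 'wolf' becomes 'wolves'.

wolves


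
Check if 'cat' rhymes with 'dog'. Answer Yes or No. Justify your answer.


Rime (stressed vowel + following sounds) of 'cat': -at = /æt/
Rime of 'dog': -og = /ɒg/
/æt/ and /ɒg/ are different ending sounds, so the words do not rhyme.

No


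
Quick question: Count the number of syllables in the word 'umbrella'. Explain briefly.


Break 'umbrella' into syllables: um-brel-la -> um | brel | la = 3 syllables

3 syllables


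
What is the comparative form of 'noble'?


Apply comparative formation (ends in e: add -r): 'noble' -> 'nobler'.

nobler


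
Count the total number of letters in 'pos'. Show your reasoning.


Spell out 'pos' and number each letter: p(1), o(2), s(3). Total: 3 letters.

3


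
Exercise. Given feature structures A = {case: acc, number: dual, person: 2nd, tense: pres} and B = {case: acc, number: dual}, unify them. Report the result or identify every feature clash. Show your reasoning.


Compare features:
case: A=acc vs B=acc -> unified: acc
number: A=dual vs B=dual -> unified: dual
person: A=2nd vs B=_ -> unified: 2nd
tense: A=pres vs B=_ -> unified: pres
No clashes found.

Unified: {case: acc, number: dual, person: 2nd, tense: pres}


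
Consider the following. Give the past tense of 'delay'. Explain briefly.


Apply rule: Add -ed. 'delay' becomes 'delayed'.

delayed


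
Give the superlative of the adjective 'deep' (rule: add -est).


Apply superlative formation (add -est): 'deep' -> 'deepest'.

deepest


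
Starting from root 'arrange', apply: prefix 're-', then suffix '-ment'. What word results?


Step 1: Add prefix 're-' to 'arrange' = 'rearrange'
Step 2: Add suffix '-ment' to 'rearrange' = 'rearrangement'

rearrangement


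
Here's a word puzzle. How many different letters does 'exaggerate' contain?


Unique letters in 'exaggerate': {a, e, g, r, t, x} = 6 distinct letters.

6


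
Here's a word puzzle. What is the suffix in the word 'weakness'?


The word 'weakness' = 'weak' (root) + '-ness' (suffix). The suffix is '-ness'.

ness


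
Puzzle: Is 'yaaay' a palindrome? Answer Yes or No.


Forward: 'yaaay'
Reversed: 'yaaay'
They are identical.

Yes


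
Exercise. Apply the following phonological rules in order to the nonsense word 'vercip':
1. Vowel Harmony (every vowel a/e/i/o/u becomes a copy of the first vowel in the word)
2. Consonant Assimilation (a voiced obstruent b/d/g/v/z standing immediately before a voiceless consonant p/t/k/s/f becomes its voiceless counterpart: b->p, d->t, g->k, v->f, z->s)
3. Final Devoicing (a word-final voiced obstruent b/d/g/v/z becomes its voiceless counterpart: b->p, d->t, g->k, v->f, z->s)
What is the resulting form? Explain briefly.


Starting form: 'vercip'
Rule 1: Vowel Harmony: all vowels become 'e' (matching first vowel). 'vercip' -> 'vercep'
Rule 2: Consonant Assimilation: no voiced obstruent (b/d/g/v/z) stands immediately before a voiceless consonant (p/t/k/s/f). No change.
Rule 3: Final Devoicing: final consonant 'p' is not one of the voiced obstruents b/d/g/v/z. No change.
Final form: 'vercep'

vercep


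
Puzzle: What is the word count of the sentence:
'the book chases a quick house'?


Split into words: the | book | chases | a | quick | house = 6 words.

6


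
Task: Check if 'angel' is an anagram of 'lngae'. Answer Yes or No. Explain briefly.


Sorted letters of 'angel': 'aegln'
Sorted letters of 'lngae': 'aegln'
They match.

Yes


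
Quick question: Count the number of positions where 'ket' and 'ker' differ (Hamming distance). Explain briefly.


Alignment:
Position 1: 'k' vs 'k' = match
Position 2: 'e' vs 'e' = match
Position 3: 't' vs 'r' = DIFFER
Total differences: 1

1


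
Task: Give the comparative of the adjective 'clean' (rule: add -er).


Apply comparative formation (add -er): 'clean' -> 'cleaner'.

cleaner


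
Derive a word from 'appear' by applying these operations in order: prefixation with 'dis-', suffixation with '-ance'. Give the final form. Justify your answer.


Step 1: Add prefix 'dis-' to 'appear' = 'disappear'
Step 2: Add suffix '-ance' to 'disappear' = 'disappearance'

disappearance


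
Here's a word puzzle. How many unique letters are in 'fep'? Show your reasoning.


Unique letters in 'fep': {e, f, p} = 3 distinct letters.

3


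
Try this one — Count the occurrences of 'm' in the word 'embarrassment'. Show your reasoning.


Letter 'm' in 'embarrassment': found at position(s) 2, 10 = 2 occurrence(s).

2


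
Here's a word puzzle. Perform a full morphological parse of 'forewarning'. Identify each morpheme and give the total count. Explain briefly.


Step 1: Identify prefix: 'fore' (meaning: before/front)
Step 2: Identify root: 'warn'
Step 3: Identify suffix(es): 'ing'
Decomposition: fore- (prefix: before/front) + warn (root) + -ing (suffix: ongoing action)
Total morphemes: 3

3 morphemes (fore- (prefix: before/front) + warn (root) + -ing (suffix: ongoing action))


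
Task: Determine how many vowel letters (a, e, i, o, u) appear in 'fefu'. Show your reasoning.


Vowels in 'fefu': e, u = 2 vowels.

2


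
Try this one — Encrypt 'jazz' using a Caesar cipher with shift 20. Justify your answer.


Shift each letter by 20: j -> d, a -> u, z -> t, z -> t. Result: 'dutt'.

dutt


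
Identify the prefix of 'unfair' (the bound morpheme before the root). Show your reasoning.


The word 'unfair' = 'un' (prefix) + 'fair' (root). The prefix is 'un'.

un


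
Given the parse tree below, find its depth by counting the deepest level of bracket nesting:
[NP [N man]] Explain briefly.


Count bracket nesting levels:
'[' at pos 0: depth = 1
'[' at pos 4: depth = 2
Maximum depth reached: 2

2


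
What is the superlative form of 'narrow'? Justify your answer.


Apply superlative formation (add -est): 'narrow' -> 'narrowest'.

narrowest


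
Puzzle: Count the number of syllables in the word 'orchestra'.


Break 'orchestra' into syllables: or-ches-tra -> or | ches | tra = 3 syllables

3 syllables


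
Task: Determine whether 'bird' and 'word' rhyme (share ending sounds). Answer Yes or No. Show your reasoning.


Rime (stressed vowel + following sounds) of 'bird': -ird = /ɜːrd/
Rime of 'word': -ord = /ɜːrd/
/ɜːrd/ and /ɜːrd/ are the same ending sound, so the words rhyme.

Yes


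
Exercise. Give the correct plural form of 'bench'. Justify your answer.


Apply rule: Add -es (sibilant/fricative ending). 'bench' becomes 'benches'.

benches


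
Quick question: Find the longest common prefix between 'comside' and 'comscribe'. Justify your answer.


Compare from the start: 4 characters match: 'coms'. Mismatch at position 5: 'i' vs 'c'.

coms


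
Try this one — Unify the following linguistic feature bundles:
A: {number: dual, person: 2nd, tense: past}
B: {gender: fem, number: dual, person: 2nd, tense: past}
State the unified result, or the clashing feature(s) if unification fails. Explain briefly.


Compare features:
gender: A=_ vs B=fem -> unified: fem
number: A=dual vs B=dual -> unified: dual
person: A=2nd vs B=2nd -> unified: 2nd
tense: A=past vs B=past -> unified: past
No clashes found.

Unified: {gender: fem, number: dual, person: 2nd, tense: past}


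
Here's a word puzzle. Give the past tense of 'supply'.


Apply rule: Change -y to -ied. 'supply' becomes 'supplied'.

supplied


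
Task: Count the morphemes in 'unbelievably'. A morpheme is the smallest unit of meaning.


Decomposition: un- (prefix) + believe (root) + -able (suffix) + -ly (suffix) = 4 morpheme(s)

4 morphemes


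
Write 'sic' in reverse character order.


Reverse 'sic' character by character: 'cis'.

cis


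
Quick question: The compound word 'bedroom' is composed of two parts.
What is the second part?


Split 'bedroom' into 'bed' + 'room'. The second part is 'room'.

room


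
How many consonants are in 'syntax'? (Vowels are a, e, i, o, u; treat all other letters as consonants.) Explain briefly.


Consonants in 'syntax': s, y, n, t, x = 5 consonants.

5


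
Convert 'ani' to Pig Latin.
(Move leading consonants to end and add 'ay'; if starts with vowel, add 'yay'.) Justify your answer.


'ani' starts with a vowel, so add 'yay': 'aniyay'.

aniyay


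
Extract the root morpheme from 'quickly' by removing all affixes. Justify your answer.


Remove suffix '-ly' from 'quickly' to get root 'quick'.

quick


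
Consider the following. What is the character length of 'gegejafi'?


Spell out 'gegejafi' and number each letter: g(1), e(2), g(3), e(4), j(5), a(6), f(7), i(8). Total: 8 letters.

8


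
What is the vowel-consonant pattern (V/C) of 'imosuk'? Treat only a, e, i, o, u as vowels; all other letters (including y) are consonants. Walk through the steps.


Letter mapping: i = V, m = C, o = V, s = C, u = V, k = C.

VCVCVC


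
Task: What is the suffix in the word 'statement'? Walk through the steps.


The word 'statement' = 'state' (root) + '-ment' (suffix). The suffix is '-ment'.

ment


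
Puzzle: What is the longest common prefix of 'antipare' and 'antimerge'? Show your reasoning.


Compare from the start: 4 characters match: 'anti'. Mismatch at position 5: 'p' vs 'm'.

anti


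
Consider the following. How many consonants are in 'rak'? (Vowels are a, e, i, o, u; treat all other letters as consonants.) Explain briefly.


Consonants in 'rak': r, k = 2 consonants.

2


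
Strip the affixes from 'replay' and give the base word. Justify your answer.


Remove prefix 're' from 'replay' to get root 'play'.

play


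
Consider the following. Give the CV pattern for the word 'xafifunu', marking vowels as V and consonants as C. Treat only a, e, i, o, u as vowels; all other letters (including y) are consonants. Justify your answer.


Letter mapping: x = C, a = V, f = C, i = V, f = C, u = V, n = C, u = V.

CVCVCVCV


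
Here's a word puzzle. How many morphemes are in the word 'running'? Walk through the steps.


Decomposition: run (root) + -ing (suffix) = 2 morpheme(s)

2 morphemes


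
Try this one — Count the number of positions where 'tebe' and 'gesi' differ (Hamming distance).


Alignment:
Position 1: 't' vs 'g' = DIFFER
Position 2: 'e' vs 'e' = match
Position 3: 'b' vs 's' = DIFFER
Position 4: 'e' vs 'i' = DIFFER
Total differences: 3

3


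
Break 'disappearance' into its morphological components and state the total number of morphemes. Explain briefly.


Step 1: Identify prefix: 'dis' (meaning: not/apart)
Step 2: Identify root: 'appear'
Step 3: Identify suffix(es): 'ance'
Decomposition: dis- (prefix: not/apart) + appear (root) + -ance (suffix: state/act)
Total morphemes: 3

3 morphemes (dis- (prefix: not/apart) + appear (root) + -ance (suffix: state/act))


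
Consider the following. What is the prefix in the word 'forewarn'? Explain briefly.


The word 'forewarn' = 'fore' (prefix) + 'warn' (root). The prefix is 'fore'.

fore


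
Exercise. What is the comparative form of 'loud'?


Apply comparative formation (add -er): 'loud' -> 'louder'.

louder


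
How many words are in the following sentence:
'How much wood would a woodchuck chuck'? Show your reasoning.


Split into words: How | much | wood | would | a | woodchuck | chuck = 7 words.

7


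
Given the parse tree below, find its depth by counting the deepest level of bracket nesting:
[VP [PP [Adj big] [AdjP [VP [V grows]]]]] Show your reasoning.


Count bracket nesting levels:
'[' at pos 0: depth = 1
'[' at pos 4: depth = 2
'[' at pos 8: depth = 3
'[' at pos 18: depth = 3
'[' at pos 24: depth = 4
'[' at pos 28: depth = 5
Maximum depth reached: 5

5


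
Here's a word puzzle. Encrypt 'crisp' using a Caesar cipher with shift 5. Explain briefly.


Shift each letter by 5: c -> h, r -> w, i -> n, s -> x, p -> u. Result: 'hwnxu'.

hwnxu


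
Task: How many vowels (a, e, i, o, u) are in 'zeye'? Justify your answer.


Vowels in 'zeye': e, e = 2 vowels.

2


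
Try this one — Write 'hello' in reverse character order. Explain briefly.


Reverse 'hello' character by character: 'olleh'.

olleh


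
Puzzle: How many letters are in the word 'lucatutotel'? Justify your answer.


Spell out 'lucatutotel' and number each letter: l(1), u(2), c(3), a(4), t(5), u(6), t(7), o(8), t(9), e(10), l(11). Total: 11 letters.

11


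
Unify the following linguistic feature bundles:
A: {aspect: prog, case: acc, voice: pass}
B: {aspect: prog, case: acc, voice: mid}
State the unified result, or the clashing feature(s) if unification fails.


Compare features:
aspect: A=prog vs B=prog -> unified: prog
case: A=acc vs B=acc -> unified: acc
voice: A=pass vs B=mid -> CLASH
Clash detected on feature 'voice' (pass vs mid); unification fails.

CLASH on 'voice' (pass vs mid)


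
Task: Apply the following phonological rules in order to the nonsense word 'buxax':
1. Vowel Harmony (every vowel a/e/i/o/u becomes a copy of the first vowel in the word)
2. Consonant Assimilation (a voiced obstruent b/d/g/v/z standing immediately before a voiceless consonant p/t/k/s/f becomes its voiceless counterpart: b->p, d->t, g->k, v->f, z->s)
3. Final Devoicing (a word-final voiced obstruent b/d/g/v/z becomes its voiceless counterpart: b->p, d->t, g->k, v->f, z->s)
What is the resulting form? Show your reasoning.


Starting form: 'buxax'
Rule 1: Vowel Harmony: all vowels become 'u' (matching first vowel). 'buxax' -> 'buxux'
Rule 2: Consonant Assimilation: no voiced obstruent (b/d/g/v/z) stands immediately before a voiceless consonant (p/t/k/s/f). No change.
Rule 3: Final Devoicing: final consonant 'x' is not one of the voiced obstruents b/d/g/v/z. No change.
Final form: 'buxux'

buxux


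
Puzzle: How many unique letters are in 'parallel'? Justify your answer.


Unique letters in 'parallel': {a, e, l, p, r} = 5 distinct letters.

5


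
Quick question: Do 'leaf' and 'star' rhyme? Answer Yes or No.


Rime (stressed vowel + following sounds) of 'leaf': -eaf = /iːf/
Rime of 'star': -ar = /ɑːr/
/iːf/ and /ɑːr/ are different ending sounds, so the words do not rhyme.

No


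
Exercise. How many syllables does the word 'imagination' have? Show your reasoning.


Break 'imagination' into syllables: i-mag-i-na-tion -> i | mag | i | na | tion = 5 syllables

5 syllables


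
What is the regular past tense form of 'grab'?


Apply rule: Double final consonant and add -ed. 'grab' becomes 'grabbed'.

grabbed


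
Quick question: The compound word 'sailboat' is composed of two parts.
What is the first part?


Split 'sailboat' into 'sail' + 'boat'. The first part is 'sail'.

sail


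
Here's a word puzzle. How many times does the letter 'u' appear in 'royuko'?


Letter 'u' in 'royuko': found at position(s) 4 = 1 occurrence(s).

1


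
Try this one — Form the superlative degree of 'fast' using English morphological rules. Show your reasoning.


Apply superlative formation (add -est): 'fast' -> 'fastest'.

fastest


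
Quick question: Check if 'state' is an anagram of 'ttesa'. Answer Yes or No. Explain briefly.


Sorted letters of 'state': 'aestt'
Sorted letters of 'ttesa': 'aestt'
They match.

Yes


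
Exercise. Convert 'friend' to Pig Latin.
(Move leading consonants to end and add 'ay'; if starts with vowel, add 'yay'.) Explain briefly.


'friend': move consonant cluster 'fr' to end and add 'ay': 'iendfray'.

iendfray


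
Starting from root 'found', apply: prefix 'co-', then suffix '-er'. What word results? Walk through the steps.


Step 1: Add prefix 'co-' to 'found' = 'cofound'
Step 2: Add suffix '-er' to 'cofound' = 'cofounder'

cofounder


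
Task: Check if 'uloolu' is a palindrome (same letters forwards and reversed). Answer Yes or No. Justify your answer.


Forward: 'uloolu'
Reversed: 'uloolu'
They are identical.

Yes


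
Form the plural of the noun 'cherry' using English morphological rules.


Apply rule: Change -y to -ies (consonant + y). 'cherry' becomes 'cherries'.

cherries


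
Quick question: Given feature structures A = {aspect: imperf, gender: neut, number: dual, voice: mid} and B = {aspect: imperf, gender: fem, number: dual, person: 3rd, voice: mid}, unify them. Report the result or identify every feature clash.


Compare features:
aspect: A=imperf vs B=imperf -> unified: imperf
gender: A=neut vs B=fem -> CLASH
number: A=dual vs B=dual -> unified: dual
person: A=_ vs B=3rd -> unified: 3rd
voice: A=mid vs B=mid -> unified: mid
Clash detected on feature 'gender' (neut vs fem); unification fails.

CLASH on 'gender' (neut vs fem)


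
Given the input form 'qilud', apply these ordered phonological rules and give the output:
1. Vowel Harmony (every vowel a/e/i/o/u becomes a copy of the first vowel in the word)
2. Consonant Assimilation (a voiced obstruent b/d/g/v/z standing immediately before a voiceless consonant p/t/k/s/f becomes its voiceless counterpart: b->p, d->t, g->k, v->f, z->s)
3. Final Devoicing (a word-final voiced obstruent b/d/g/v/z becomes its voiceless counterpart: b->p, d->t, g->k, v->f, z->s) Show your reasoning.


Starting form: 'qilud'
Rule 1: Vowel Harmony: all vowels become 'i' (matching first vowel). 'qilud' -> 'qilid'
Rule 2: Consonant Assimilation: no voiced obstruent (b/d/g/v/z) stands immediately before a voiceless consonant (p/t/k/s/f). No change.
Rule 3: Final Devoicing: word-final voiced obstruent 'd' becomes voiceless 't'. 'qilid' -> 'qilit'
Final form: 'qilit'

qilit


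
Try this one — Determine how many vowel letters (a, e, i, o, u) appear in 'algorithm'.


Vowels in 'algorithm': a, o, i = 3 vowels.

3


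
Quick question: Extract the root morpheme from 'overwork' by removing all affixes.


Remove prefix 'over' from 'overwork' to get root 'work'.

work
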